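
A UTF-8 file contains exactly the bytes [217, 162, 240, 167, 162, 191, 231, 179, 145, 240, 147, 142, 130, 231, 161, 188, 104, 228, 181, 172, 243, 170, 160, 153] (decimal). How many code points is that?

Byte at offset 0: 0xD9 = 11011001 → 2-byte char (#1). Advance 2.
Byte at offset 2: 0xF0 = 11110000 → 4-byte char (#2). Advance 4.
Byte at offset 6: 0xE7 = 11100111 → 3-byte char (#3). Advance 3.
Byte at offset 9: 0xF0 = 11110000 → 4-byte char (#4). Advance 4.
Byte at offset 13: 0xE7 = 11100111 → 3-byte char (#5). Advance 3.
Byte at offset 16: 0x68 = 01101000 → 1-byte char (#6). Advance 1.
Byte at offset 17: 0xE4 = 11100100 → 3-byte char (#7). Advance 3.
Byte at offset 20: 0xF3 = 11110011 → 4-byte char (#8). Advance 4.
Reached end at offset 24 after 8 code points.

8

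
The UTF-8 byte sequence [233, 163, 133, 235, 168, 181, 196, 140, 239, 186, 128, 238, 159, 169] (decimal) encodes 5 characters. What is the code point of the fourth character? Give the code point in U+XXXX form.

U+FE80

Offset 0: leading byte 0xE9 = 11101001 → 3-byte char #1 = E9 A3 85.
Offset 3: leading byte 0xEB = 11101011 → 3-byte char #2 = EB A8 B5.
Offset 6: leading byte 0xC4 = 11000100 → 2-byte char #3 = C4 8C.
Offset 8: leading byte 0xEF = 11101111 → 3-byte char #4 = EF BA 80.
Leading byte 0xEF = 11101111 matches 1110xxxx → 3-byte sequence.
Byte 1: 0xEF = 11101111, payload 1111 (4 bits).
Byte 2: 0xBA = 10111010 (10xxxxxx ✓), payload 111010.
Byte 3: 0x80 = 10000000 (10xxxxxx ✓), payload 000000.
Concatenate: 1111111010000000 = 0xFE80 (16 bits → U+FE80).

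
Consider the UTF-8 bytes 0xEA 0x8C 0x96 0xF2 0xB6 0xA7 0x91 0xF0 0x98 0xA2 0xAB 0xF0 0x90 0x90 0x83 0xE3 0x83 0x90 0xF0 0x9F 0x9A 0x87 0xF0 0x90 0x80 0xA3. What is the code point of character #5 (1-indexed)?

Offset 0: leading byte 0xEA = 11101010 → 3-byte char #1 = EA 8C 96.
Offset 3: leading byte 0xF2 = 11110010 → 4-byte char #2 = F2 B6 A7 91.
Offset 7: leading byte 0xF0 = 11110000 → 4-byte char #3 = F0 98 A2 AB.
Offset 11: leading byte 0xF0 = 11110000 → 4-byte char #4 = F0 90 90 83.
Offset 15: leading byte 0xE3 = 11100011 → 3-byte char #5 = E3 83 90.
Leading byte 0xE3 = 11100011 matches 1110xxxx → 3-byte sequence.
Byte 1: 0xE3 = 11100011, payload 0011 (4 bits).
Byte 2: 0x83 = 10000011 (10xxxxxx ✓), payload 000011.
Byte 3: 0x90 = 10010000 (10xxxxxx ✓), payload 010000.
Concatenate: 0011000011010000 = 0x30D0 (16 bits → U+30D0).

U+30D0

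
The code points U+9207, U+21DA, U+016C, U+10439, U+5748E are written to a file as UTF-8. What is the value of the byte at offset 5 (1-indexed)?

0x87

1-indexed offset 5 is 0-indexed offset 4.
U+9207 → 3-byte form E9 88 87 at offsets 0–2.
U+21DA → 3-byte form E2 87 9A at offsets 3–5.
Offset 4 falls in char 2's range; it's byte 2 of E2 87 9A = 0x87.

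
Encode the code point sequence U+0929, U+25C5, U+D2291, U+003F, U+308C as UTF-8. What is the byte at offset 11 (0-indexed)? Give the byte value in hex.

0xE3

U+0929 → 3-byte form E0 A4 A9 at offsets 0–2.
U+25C5 → 3-byte form E2 97 85 at offsets 3–5.
U+D2291 → 4-byte form F3 92 8A 91 at offsets 6–9.
U+003F → 1-byte form 3F at offsets 10–10.
U+308C → 3-byte form E3 82 8C at offsets 11–13.
Offset 11 falls in char 5's range; it's byte 1 of E3 82 8C = 0xE3.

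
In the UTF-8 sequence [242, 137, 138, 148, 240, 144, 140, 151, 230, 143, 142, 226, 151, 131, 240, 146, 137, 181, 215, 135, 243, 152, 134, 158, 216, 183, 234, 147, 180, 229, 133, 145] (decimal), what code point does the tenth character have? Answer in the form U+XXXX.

Offset 0: leading byte 0xF2 = 11110010 → 4-byte char #1 = F2 89 8A 94.
Offset 4: leading byte 0xF0 = 11110000 → 4-byte char #2 = F0 90 8C 97.
Offset 8: leading byte 0xE6 = 11100110 → 3-byte char #3 = E6 8F 8E.
Offset 11: leading byte 0xE2 = 11100010 → 3-byte char #4 = E2 97 83.
Offset 14: leading byte 0xF0 = 11110000 → 4-byte char #5 = F0 92 89 B5.
Offset 18: leading byte 0xD7 = 11010111 → 2-byte char #6 = D7 87.
Offset 20: leading byte 0xF3 = 11110011 → 4-byte char #7 = F3 98 86 9E.
Offset 24: leading byte 0xD8 = 11011000 → 2-byte char #8 = D8 B7.
Offset 26: leading byte 0xEA = 11101010 → 3-byte char #9 = EA 93 B4.
Offset 29: leading byte 0xE5 = 11100101 → 3-byte char #10 = E5 85 91.
Leading byte 0xE5 = 11100101 matches 1110xxxx → 3-byte sequence.
Byte 1: 0xE5 = 11100101, payload 0101 (4 bits).
Byte 2: 0x85 = 10000101 (10xxxxxx ✓), payload 000101.
Byte 3: 0x91 = 10010001 (10xxxxxx ✓), payload 010001.
Concatenate: 0101000101010001 = 0x5151 (16 bits → U+5151).

U+5151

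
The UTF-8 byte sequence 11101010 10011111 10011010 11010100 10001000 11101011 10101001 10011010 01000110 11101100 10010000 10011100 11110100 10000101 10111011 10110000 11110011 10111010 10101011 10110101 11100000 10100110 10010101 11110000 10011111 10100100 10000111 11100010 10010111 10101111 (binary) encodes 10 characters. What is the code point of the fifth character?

Offset 0: leading byte 0xEA = 11101010 → 3-byte char #1 = EA 9F 9A.
Offset 3: leading byte 0xD4 = 11010100 → 2-byte char #2 = D4 88.
Offset 5: leading byte 0xEB = 11101011 → 3-byte char #3 = EB A9 9A.
Offset 8: leading byte 0x46 = 01000110 → 1-byte char #4 = 46.
Offset 9: leading byte 0xEC = 11101100 → 3-byte char #5 = EC 90 9C.
Leading byte 0xEC = 11101100 matches 1110xxxx → 3-byte sequence.
Byte 1: 0xEC = 11101100, payload 1100 (4 bits).
Byte 2: 0x90 = 10010000 (10xxxxxx ✓), payload 010000.
Byte 3: 0x9C = 10011100 (10xxxxxx ✓), payload 011100.
Concatenate: 1100010000011100 = 0xC41C (16 bits → U+C41C).

U+C41C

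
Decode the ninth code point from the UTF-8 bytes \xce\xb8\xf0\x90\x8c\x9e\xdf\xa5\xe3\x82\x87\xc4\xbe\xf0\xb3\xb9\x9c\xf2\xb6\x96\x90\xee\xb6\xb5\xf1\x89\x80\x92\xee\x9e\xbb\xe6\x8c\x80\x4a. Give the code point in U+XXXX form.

U+49012

Offset 0: leading byte 0xCE = 11001110 → 2-byte char #1 = CE B8.
Offset 2: leading byte 0xF0 = 11110000 → 4-byte char #2 = F0 90 8C 9E.
Offset 6: leading byte 0xDF = 11011111 → 2-byte char #3 = DF A5.
Offset 8: leading byte 0xE3 = 11100011 → 3-byte char #4 = E3 82 87.
Offset 11: leading byte 0xC4 = 11000100 → 2-byte char #5 = C4 BE.
Offset 13: leading byte 0xF0 = 11110000 → 4-byte char #6 = F0 B3 B9 9C.
Offset 17: leading byte 0xF2 = 11110010 → 4-byte char #7 = F2 B6 96 90.
Offset 21: leading byte 0xEE = 11101110 → 3-byte char #8 = EE B6 B5.
Offset 24: leading byte 0xF1 = 11110001 → 4-byte char #9 = F1 89 80 92.
Leading byte 0xF1 = 11110001 matches 11110xxx → 4-byte sequence.
Byte 1: 0xF1 = 11110001, payload 001 (3 bits).
Byte 2: 0x89 = 10001001 (10xxxxxx ✓), payload 001001.
Byte 3: 0x80 = 10000000 (10xxxxxx ✓), payload 000000.
Byte 4: 0x92 = 10010010 (10xxxxxx ✓), payload 010010.
Concatenate: 001001001000000010010 = 0x49012 (21 bits → U+49012).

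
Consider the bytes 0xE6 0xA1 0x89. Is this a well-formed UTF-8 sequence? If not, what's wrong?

valid

Leading byte 0xE6 = 11100110 → 3-byte form.
Continuation bytes 0xA1=10100001, 0x89=10001001 all match 10xxxxxx.
Decoded value 0x6849 is ≥ 0x800 (shortest form) and not a surrogate.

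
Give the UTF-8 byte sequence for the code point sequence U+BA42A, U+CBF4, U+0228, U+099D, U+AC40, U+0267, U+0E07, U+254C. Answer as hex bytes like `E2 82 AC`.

U+BA42A: 4-byte form → F2 BA 90 AA.
U+CBF4: 3-byte form → EC AF B4.
U+0228: 2-byte form → C8 A8.
U+099D: 3-byte form → E0 A6 9D.
U+AC40: 3-byte form → EA B1 80.
U+0267: 2-byte form → C9 A7.
U+0E07: 3-byte form → E0 B8 87.
U+254C: 3-byte form → E2 95 8C.
Concatenated (23 bytes): F2 BA 90 AA EC AF B4 C8 A8 E0 A6 9D EA B1 80 C9 A7 E0 B8 87 E2 95 8C.

F2 BA 90 AA EC AF B4 C8 A8 E0 A6 9D EA B1 80 C9 A7 E0 B8 87 E2 95 8C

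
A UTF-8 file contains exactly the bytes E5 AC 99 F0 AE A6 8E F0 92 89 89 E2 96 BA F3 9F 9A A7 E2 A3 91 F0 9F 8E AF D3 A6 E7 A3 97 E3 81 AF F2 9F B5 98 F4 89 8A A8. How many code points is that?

12

Byte at offset 0: 0xE5 = 11100101 → 3-byte char (#1). Advance 3.
Byte at offset 3: 0xF0 = 11110000 → 4-byte char (#2). Advance 4.
Byte at offset 7: 0xF0 = 11110000 → 4-byte char (#3). Advance 4.
Byte at offset 11: 0xE2 = 11100010 → 3-byte char (#4). Advance 3.
Byte at offset 14: 0xF3 = 11110011 → 4-byte char (#5). Advance 4.
Byte at offset 18: 0xE2 = 11100010 → 3-byte char (#6). Advance 3.
Byte at offset 21: 0xF0 = 11110000 → 4-byte char (#7). Advance 4.
Byte at offset 25: 0xD3 = 11010011 → 2-byte char (#8). Advance 2.
Byte at offset 27: 0xE7 = 11100111 → 3-byte char (#9). Advance 3.
Byte at offset 30: 0xE3 = 11100011 → 3-byte char (#10). Advance 3.
Byte at offset 33: 0xF2 = 11110010 → 4-byte char (#11). Advance 4.
Byte at offset 37: 0xF4 = 11110100 → 4-byte char (#12). Advance 4.
Reached end at offset 41 after 12 code points.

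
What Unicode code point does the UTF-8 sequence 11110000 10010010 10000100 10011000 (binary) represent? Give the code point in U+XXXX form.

Leading byte 0xF0 = 11110000 matches 11110xxx → 4-byte sequence.
Byte 1: 0xF0 = 11110000, payload 000 (3 bits).
Byte 2: 0x92 = 10010010 (10xxxxxx ✓), payload 010010.
Byte 3: 0x84 = 10000100 (10xxxxxx ✓), payload 000100.
Byte 4: 0x98 = 10011000 (10xxxxxx ✓), payload 011000.
Concatenate: 000010010000100011000 = 0x12118 (21 bits → U+12118).

U+12118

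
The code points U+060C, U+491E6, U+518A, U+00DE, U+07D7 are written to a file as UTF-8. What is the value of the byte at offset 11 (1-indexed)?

0x9E

1-indexed offset 11 is 0-indexed offset 10.
U+060C → 2-byte form D8 8C at offsets 0–1.
U+491E6 → 4-byte form F1 89 87 A6 at offsets 2–5.
U+518A → 3-byte form E5 86 8A at offsets 6–8.
U+00DE → 2-byte form C3 9E at offsets 9–10.
Offset 10 falls in char 4's range; it's byte 2 of C3 9E = 0x9E.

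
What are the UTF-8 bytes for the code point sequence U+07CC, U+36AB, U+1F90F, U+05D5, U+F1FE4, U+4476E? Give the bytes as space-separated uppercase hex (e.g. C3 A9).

U+07CC: 2-byte form → DF 8C.
U+36AB: 3-byte form → E3 9A AB.
U+1F90F: 4-byte form → F0 9F A4 8F.
U+05D5: 2-byte form → D7 95.
U+F1FE4: 4-byte form → F3 B1 BF A4.
U+4476E: 4-byte form → F1 84 9D AE.
Concatenated (19 bytes): DF 8C E3 9A AB F0 9F A4 8F D7 95 F3 B1 BF A4 F1 84 9D AE.

DF 8C E3 9A AB F0 9F A4 8F D7 95 F3 B1 BF A4 F1 84 9D AE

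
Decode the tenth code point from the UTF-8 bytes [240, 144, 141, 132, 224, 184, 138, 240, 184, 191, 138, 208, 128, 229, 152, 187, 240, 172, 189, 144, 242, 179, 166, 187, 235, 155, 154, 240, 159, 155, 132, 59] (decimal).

Offset 0: leading byte 0xF0 = 11110000 → 4-byte char #1 = F0 90 8D 84.
Offset 4: leading byte 0xE0 = 11100000 → 3-byte char #2 = E0 B8 8A.
Offset 7: leading byte 0xF0 = 11110000 → 4-byte char #3 = F0 B8 BF 8A.
Offset 11: leading byte 0xD0 = 11010000 → 2-byte char #4 = D0 80.
Offset 13: leading byte 0xE5 = 11100101 → 3-byte char #5 = E5 98 BB.
Offset 16: leading byte 0xF0 = 11110000 → 4-byte char #6 = F0 AC BD 90.
Offset 20: leading byte 0xF2 = 11110010 → 4-byte char #7 = F2 B3 A6 BB.
Offset 24: leading byte 0xEB = 11101011 → 3-byte char #8 = EB 9B 9A.
Offset 27: leading byte 0xF0 = 11110000 → 4-byte char #9 = F0 9F 9B 84.
Offset 31: leading byte 0x3B = 00111011 → 1-byte char #10 = 3B.
Leading byte 0x3B = 00111011 matches 0xxxxxxx → 1-byte sequence.
Byte 1: 0x3B = 00111011, payload 0111011 (7 bits).
Concatenate: 0111011 = 0x3B (7 bits → U+003B).

U+003B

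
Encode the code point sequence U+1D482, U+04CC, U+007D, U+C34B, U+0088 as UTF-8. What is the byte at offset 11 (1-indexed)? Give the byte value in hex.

1-indexed offset 11 is 0-indexed offset 10.
U+1D482 → 4-byte form F0 9D 92 82 at offsets 0–3.
U+04CC → 2-byte form D3 8C at offsets 4–5.
U+007D → 1-byte form 7D at offsets 6–6.
U+C34B → 3-byte form EC 8D 8B at offsets 7–9.
U+0088 → 2-byte form C2 88 at offsets 10–11.
Offset 10 falls in char 5's range; it's byte 1 of C2 88 = 0xC2.

0xC2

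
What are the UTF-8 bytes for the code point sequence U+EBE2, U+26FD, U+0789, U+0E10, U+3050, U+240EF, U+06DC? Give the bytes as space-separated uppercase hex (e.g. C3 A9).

EE AF A2 E2 9B BD DE 89 E0 B8 90 E3 81 90 F0 A4 83 AF DB 9C

U+EBE2: 3-byte form → EE AF A2.
U+26FD: 3-byte form → E2 9B BD.
U+0789: 2-byte form → DE 89.
U+0E10: 3-byte form → E0 B8 90.
U+3050: 3-byte form → E3 81 90.
U+240EF: 4-byte form → F0 A4 83 AF.
U+06DC: 2-byte form → DB 9C.
Concatenated (20 bytes): EE AF A2 E2 9B BD DE 89 E0 B8 90 E3 81 90 F0 A4 83 AF DB 9C.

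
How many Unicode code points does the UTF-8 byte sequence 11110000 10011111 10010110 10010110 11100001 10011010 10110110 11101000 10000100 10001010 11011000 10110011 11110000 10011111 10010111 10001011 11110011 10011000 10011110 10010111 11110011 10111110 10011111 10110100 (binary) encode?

Byte at offset 0: 0xF0 = 11110000 → 4-byte char (#1). Advance 4.
Byte at offset 4: 0xE1 = 11100001 → 3-byte char (#2). Advance 3.
Byte at offset 7: 0xE8 = 11101000 → 3-byte char (#3). Advance 3.
Byte at offset 10: 0xD8 = 11011000 → 2-byte char (#4). Advance 2.
Byte at offset 12: 0xF0 = 11110000 → 4-byte char (#5). Advance 4.
Byte at offset 16: 0xF3 = 11110011 → 4-byte char (#6). Advance 4.
Byte at offset 20: 0xF3 = 11110011 → 4-byte char (#7). Advance 4.
Reached end at offset 24 after 7 code points.

7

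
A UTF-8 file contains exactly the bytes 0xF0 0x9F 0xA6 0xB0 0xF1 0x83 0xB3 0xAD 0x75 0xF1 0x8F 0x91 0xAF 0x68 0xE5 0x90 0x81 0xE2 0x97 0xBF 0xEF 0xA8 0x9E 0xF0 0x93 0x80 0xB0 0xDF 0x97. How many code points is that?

Byte at offset 0: 0xF0 = 11110000 → 4-byte char (#1). Advance 4.
Byte at offset 4: 0xF1 = 11110001 → 4-byte char (#2). Advance 4.
Byte at offset 8: 0x75 = 01110101 → 1-byte char (#3). Advance 1.
Byte at offset 9: 0xF1 = 11110001 → 4-byte char (#4). Advance 4.
Byte at offset 13: 0x68 = 01101000 → 1-byte char (#5). Advance 1.
Byte at offset 14: 0xE5 = 11100101 → 3-byte char (#6). Advance 3.
Byte at offset 17: 0xE2 = 11100010 → 3-byte char (#7). Advance 3.
Byte at offset 20: 0xEF = 11101111 → 3-byte char (#8). Advance 3.
Byte at offset 23: 0xF0 = 11110000 → 4-byte char (#9). Advance 4.
Byte at offset 27: 0xDF = 11011111 → 2-byte char (#10). Advance 2.
Reached end at offset 29 after 10 code points.

10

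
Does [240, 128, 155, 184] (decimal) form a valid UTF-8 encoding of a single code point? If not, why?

invalid (overlong encoding)

Leading byte 0xF0 = 11110000 → 4-byte form.
Continuation bytes all match 10xxxxxx. Payload decodes to 0x6F8.
But 0x6F8 < 0x10000, the minimum for a 4-byte sequence — this is an overlong encoding.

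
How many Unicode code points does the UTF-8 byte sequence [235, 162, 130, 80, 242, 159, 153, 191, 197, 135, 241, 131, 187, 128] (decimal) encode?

5

Byte at offset 0: 0xEB = 11101011 → 3-byte char (#1). Advance 3.
Byte at offset 3: 0x50 = 01010000 → 1-byte char (#2). Advance 1.
Byte at offset 4: 0xF2 = 11110010 → 4-byte char (#3). Advance 4.
Byte at offset 8: 0xC5 = 11000101 → 2-byte char (#4). Advance 2.
Byte at offset 10: 0xF1 = 11110001 → 4-byte char (#5). Advance 4.
Reached end at offset 14 after 5 code points.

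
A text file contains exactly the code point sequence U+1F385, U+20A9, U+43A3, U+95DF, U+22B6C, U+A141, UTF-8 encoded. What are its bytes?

F0 9F 8E 85 E2 82 A9 E4 8E A3 E9 97 9F F0 A2 AD AC EA 85 81

U+1F385: 4-byte form → F0 9F 8E 85.
U+20A9: 3-byte form → E2 82 A9.
U+43A3: 3-byte form → E4 8E A3.
U+95DF: 3-byte form → E9 97 9F.
U+22B6C: 4-byte form → F0 A2 AD AC.
U+A141: 3-byte form → EA 85 81.
Concatenated (20 bytes): F0 9F 8E 85 E2 82 A9 E4 8E A3 E9 97 9F F0 A2 AD AC EA 85 81.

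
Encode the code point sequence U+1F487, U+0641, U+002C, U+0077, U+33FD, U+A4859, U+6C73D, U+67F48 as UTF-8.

U+1F487: 4-byte form → F0 9F 92 87.
U+0641: 2-byte form → D9 81.
U+002C: 1-byte form → 2C.
U+0077: 1-byte form → 77.
U+33FD: 3-byte form → E3 8F BD.
U+A4859: 4-byte form → F2 A4 A1 99.
U+6C73D: 4-byte form → F1 AC 9C BD.
U+67F48: 4-byte form → F1 A7 BD 88.
Concatenated (23 bytes): F0 9F 92 87 D9 81 2C 77 E3 8F BD F2 A4 A1 99 F1 AC 9C BD F1 A7 BD 88.

F0 9F 92 87 D9 81 2C 77 E3 8F BD F2 A4 A1 99 F1 AC 9C BD F1 A7 BD 88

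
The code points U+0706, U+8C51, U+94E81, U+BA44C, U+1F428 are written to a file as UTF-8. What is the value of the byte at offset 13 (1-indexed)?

1-indexed offset 13 is 0-indexed offset 12.
U+0706 → 2-byte form DC 86 at offsets 0–1.
U+8C51 → 3-byte form E8 B1 91 at offsets 2–4.
U+94E81 → 4-byte form F2 94 BA 81 at offsets 5–8.
U+BA44C → 4-byte form F2 BA 91 8C at offsets 9–12.
Offset 12 falls in char 4's range; it's byte 4 of F2 BA 91 8C = 0x8C.

0x8C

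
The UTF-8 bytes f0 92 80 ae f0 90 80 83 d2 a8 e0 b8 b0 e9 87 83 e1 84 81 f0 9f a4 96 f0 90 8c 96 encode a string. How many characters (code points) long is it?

8

Byte at offset 0: 0xF0 = 11110000 → 4-byte char (#1). Advance 4.
Byte at offset 4: 0xF0 = 11110000 → 4-byte char (#2). Advance 4.
Byte at offset 8: 0xD2 = 11010010 → 2-byte char (#3). Advance 2.
Byte at offset 10: 0xE0 = 11100000 → 3-byte char (#4). Advance 3.
Byte at offset 13: 0xE9 = 11101001 → 3-byte char (#5). Advance 3.
Byte at offset 16: 0xE1 = 11100001 → 3-byte char (#6). Advance 3.
Byte at offset 19: 0xF0 = 11110000 → 4-byte char (#7). Advance 4.
Byte at offset 23: 0xF0 = 11110000 → 4-byte char (#8). Advance 4.
Reached end at offset 27 after 8 code points.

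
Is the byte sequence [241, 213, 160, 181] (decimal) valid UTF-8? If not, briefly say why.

Leading byte 0xF1 = 11110001 → 4-byte form.
Byte 2 is 0xD5 = 11010101, which is not 10xxxxxx — expected a continuation byte.

invalid (non-continuation byte where continuation expected)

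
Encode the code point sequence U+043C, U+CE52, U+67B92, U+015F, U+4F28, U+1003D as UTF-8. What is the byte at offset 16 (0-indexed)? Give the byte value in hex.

0x80

U+043C → 2-byte form D0 BC at offsets 0–1.
U+CE52 → 3-byte form EC B9 92 at offsets 2–4.
U+67B92 → 4-byte form F1 A7 AE 92 at offsets 5–8.
U+015F → 2-byte form C5 9F at offsets 9–10.
U+4F28 → 3-byte form E4 BC A8 at offsets 11–13.
U+1003D → 4-byte form F0 90 80 BD at offsets 14–17.
Offset 16 falls in char 6's range; it's byte 3 of F0 90 80 BD = 0x80.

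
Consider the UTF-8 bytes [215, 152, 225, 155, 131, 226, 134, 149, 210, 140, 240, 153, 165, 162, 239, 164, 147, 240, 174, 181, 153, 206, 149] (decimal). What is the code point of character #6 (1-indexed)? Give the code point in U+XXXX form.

U+F913

Offset 0: leading byte 0xD7 = 11010111 → 2-byte char #1 = D7 98.
Offset 2: leading byte 0xE1 = 11100001 → 3-byte char #2 = E1 9B 83.
Offset 5: leading byte 0xE2 = 11100010 → 3-byte char #3 = E2 86 95.
Offset 8: leading byte 0xD2 = 11010010 → 2-byte char #4 = D2 8C.
Offset 10: leading byte 0xF0 = 11110000 → 4-byte char #5 = F0 99 A5 A2.
Offset 14: leading byte 0xEF = 11101111 → 3-byte char #6 = EF A4 93.
Leading byte 0xEF = 11101111 matches 1110xxxx → 3-byte sequence.
Byte 1: 0xEF = 11101111, payload 1111 (4 bits).
Byte 2: 0xA4 = 10100100 (10xxxxxx ✓), payload 100100.
Byte 3: 0x93 = 10010011 (10xxxxxx ✓), payload 010011.
Concatenate: 1111100100010011 = 0xF913 (16 bits → U+F913).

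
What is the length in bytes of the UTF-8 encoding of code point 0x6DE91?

U+6DE91 = 0x6DE91. UTF-8 uses 1 byte below 0x80, 2 below 0x800, 3 below 0x10000, 4 up to 0x10FFFF. 0x6DE91 is in U+10000–U+10FFFF → 4 bytes.

4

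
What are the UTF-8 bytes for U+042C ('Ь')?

D0 AC

U+042C = 0x42C = 1068 decimal. In range U+0080–U+07FF → 2-byte form: 110xxxxx 10xxxxxx.
Binary (11 bits): 10000101100.
Split 5+6: 10000 | 101100.
Byte 1: 11010000 = 0xD0.
Byte 2: 10101100 = 0xAC.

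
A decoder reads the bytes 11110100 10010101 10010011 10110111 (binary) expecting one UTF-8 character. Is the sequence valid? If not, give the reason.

invalid (encodes a value above U+10FFFF)

Leading byte 0xF4 = 11110100 → 4-byte form.
Payload = 0x1154F7, which exceeds U+10FFFF, the maximum Unicode code point. (Leading bytes F5–FF, or F4 followed by ≥ 0x90, are invalid.)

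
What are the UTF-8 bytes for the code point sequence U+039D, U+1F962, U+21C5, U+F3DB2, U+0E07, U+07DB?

U+039D: 2-byte form → CE 9D.
U+1F962: 4-byte form → F0 9F A5 A2.
U+21C5: 3-byte form → E2 87 85.
U+F3DB2: 4-byte form → F3 B3 B6 B2.
U+0E07: 3-byte form → E0 B8 87.
U+07DB: 2-byte form → DF 9B.
Concatenated (18 bytes): CE 9D F0 9F A5 A2 E2 87 85 F3 B3 B6 B2 E0 B8 87 DF 9B.

CE 9D F0 9F A5 A2 E2 87 85 F3 B3 B6 B2 E0 B8 87 DF 9B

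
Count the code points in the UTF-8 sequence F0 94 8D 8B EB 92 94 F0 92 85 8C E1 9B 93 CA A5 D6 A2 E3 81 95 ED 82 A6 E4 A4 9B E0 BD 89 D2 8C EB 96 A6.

Byte at offset 0: 0xF0 = 11110000 → 4-byte char (#1). Advance 4.
Byte at offset 4: 0xEB = 11101011 → 3-byte char (#2). Advance 3.
Byte at offset 7: 0xF0 = 11110000 → 4-byte char (#3). Advance 4.
Byte at offset 11: 0xE1 = 11100001 → 3-byte char (#4). Advance 3.
Byte at offset 14: 0xCA = 11001010 → 2-byte char (#5). Advance 2.
Byte at offset 16: 0xD6 = 11010110 → 2-byte char (#6). Advance 2.
Byte at offset 18: 0xE3 = 11100011 → 3-byte char (#7). Advance 3.
Byte at offset 21: 0xED = 11101101 → 3-byte char (#8). Advance 3.
Byte at offset 24: 0xE4 = 11100100 → 3-byte char (#9). Advance 3.
Byte at offset 27: 0xE0 = 11100000 → 3-byte char (#10). Advance 3.
Byte at offset 30: 0xD2 = 11010010 → 2-byte char (#11). Advance 2.
Byte at offset 32: 0xEB = 11101011 → 3-byte char (#12). Advance 3.
Reached end at offset 35 after 12 code points.

12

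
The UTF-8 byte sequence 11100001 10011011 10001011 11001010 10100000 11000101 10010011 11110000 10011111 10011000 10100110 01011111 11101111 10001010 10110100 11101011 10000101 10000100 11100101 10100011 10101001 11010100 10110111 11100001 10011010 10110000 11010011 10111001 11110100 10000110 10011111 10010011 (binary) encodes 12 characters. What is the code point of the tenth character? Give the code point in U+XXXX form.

Offset 0: leading byte 0xE1 = 11100001 → 3-byte char #1 = E1 9B 8B.
Offset 3: leading byte 0xCA = 11001010 → 2-byte char #2 = CA A0.
Offset 5: leading byte 0xC5 = 11000101 → 2-byte char #3 = C5 93.
Offset 7: leading byte 0xF0 = 11110000 → 4-byte char #4 = F0 9F 98 A6.
Offset 11: leading byte 0x5F = 01011111 → 1-byte char #5 = 5F.
Offset 12: leading byte 0xEF = 11101111 → 3-byte char #6 = EF 8A B4.
Offset 15: leading byte 0xEB = 11101011 → 3-byte char #7 = EB 85 84.
Offset 18: leading byte 0xE5 = 11100101 → 3-byte char #8 = E5 A3 A9.
Offset 21: leading byte 0xD4 = 11010100 → 2-byte char #9 = D4 B7.
Offset 23: leading byte 0xE1 = 11100001 → 3-byte char #10 = E1 9A B0.
Leading byte 0xE1 = 11100001 matches 1110xxxx → 3-byte sequence.
Byte 1: 0xE1 = 11100001, payload 0001 (4 bits).
Byte 2: 0x9A = 10011010 (10xxxxxx ✓), payload 011010.
Byte 3: 0xB0 = 10110000 (10xxxxxx ✓), payload 110000.
Concatenate: 0001011010110000 = 0x16B0 (16 bits → U+16B0).

U+16B0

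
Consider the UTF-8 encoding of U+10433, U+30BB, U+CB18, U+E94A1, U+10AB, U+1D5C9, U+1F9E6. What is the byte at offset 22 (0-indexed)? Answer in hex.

0x9F

U+10433 → 4-byte form F0 90 90 B3 at offsets 0–3.
U+30BB → 3-byte form E3 82 BB at offsets 4–6.
U+CB18 → 3-byte form EC AC 98 at offsets 7–9.
U+E94A1 → 4-byte form F3 A9 92 A1 at offsets 10–13.
U+10AB → 3-byte form E1 82 AB at offsets 14–16.
U+1D5C9 → 4-byte form F0 9D 97 89 at offsets 17–20.
U+1F9E6 → 4-byte form F0 9F A7 A6 at offsets 21–24.
Offset 22 falls in char 7's range; it's byte 2 of F0 9F A7 A6 = 0x9F.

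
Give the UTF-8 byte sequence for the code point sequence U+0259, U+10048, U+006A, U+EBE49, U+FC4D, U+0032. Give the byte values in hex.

U+0259: 2-byte form → C9 99.
U+10048: 4-byte form → F0 90 81 88.
U+006A: 1-byte form → 6A.
U+EBE49: 4-byte form → F3 AB B9 89.
U+FC4D: 3-byte form → EF B1 8D.
U+0032: 1-byte form → 32.
Concatenated (15 bytes): C9 99 F0 90 81 88 6A F3 AB B9 89 EF B1 8D 32.

C9 99 F0 90 81 88 6A F3 AB B9 89 EF B1 8D 32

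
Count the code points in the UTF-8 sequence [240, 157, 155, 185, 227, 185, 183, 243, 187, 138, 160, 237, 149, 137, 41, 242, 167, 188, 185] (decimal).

6

Byte at offset 0: 0xF0 = 11110000 → 4-byte char (#1). Advance 4.
Byte at offset 4: 0xE3 = 11100011 → 3-byte char (#2). Advance 3.
Byte at offset 7: 0xF3 = 11110011 → 4-byte char (#3). Advance 4.
Byte at offset 11: 0xED = 11101101 → 3-byte char (#4). Advance 3.
Byte at offset 14: 0x29 = 00101001 → 1-byte char (#5). Advance 1.
Byte at offset 15: 0xF2 = 11110010 → 4-byte char (#6). Advance 4.
Reached end at offset 19 after 6 code points.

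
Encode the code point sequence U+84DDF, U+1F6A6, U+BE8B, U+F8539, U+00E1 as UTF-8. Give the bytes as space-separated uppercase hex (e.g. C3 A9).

U+84DDF: 4-byte form → F2 84 B7 9F.
U+1F6A6: 4-byte form → F0 9F 9A A6.
U+BE8B: 3-byte form → EB BA 8B.
U+F8539: 4-byte form → F3 B8 94 B9.
U+00E1: 2-byte form → C3 A1.
Concatenated (17 bytes): F2 84 B7 9F F0 9F 9A A6 EB BA 8B F3 B8 94 B9 C3 A1.

F2 84 B7 9F F0 9F 9A A6 EB BA 8B F3 B8 94 B9 C3 A1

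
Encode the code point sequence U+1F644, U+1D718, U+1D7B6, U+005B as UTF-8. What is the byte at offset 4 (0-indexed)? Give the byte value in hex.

0xF0

U+1F644 → 4-byte form F0 9F 99 84 at offsets 0–3.
U+1D718 → 4-byte form F0 9D 9C 98 at offsets 4–7.
Offset 4 falls in char 2's range; it's byte 1 of F0 9D 9C 98 = 0xF0.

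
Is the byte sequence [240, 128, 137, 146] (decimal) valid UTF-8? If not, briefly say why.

Leading byte 0xF0 = 11110000 → 4-byte form.
Continuation bytes all match 10xxxxxx. Payload decodes to 0x252.
But 0x252 < 0x10000, the minimum for a 4-byte sequence — this is an overlong encoding.

invalid (overlong encoding)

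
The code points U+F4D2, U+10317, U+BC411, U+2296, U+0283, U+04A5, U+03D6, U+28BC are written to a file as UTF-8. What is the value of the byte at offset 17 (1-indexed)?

0xD2

1-indexed offset 17 is 0-indexed offset 16.
U+F4D2 → 3-byte form EF 93 92 at offsets 0–2.
U+10317 → 4-byte form F0 90 8C 97 at offsets 3–6.
U+BC411 → 4-byte form F2 BC 90 91 at offsets 7–10.
U+2296 → 3-byte form E2 8A 96 at offsets 11–13.
U+0283 → 2-byte form CA 83 at offsets 14–15.
U+04A5 → 2-byte form D2 A5 at offsets 16–17.
Offset 16 falls in char 6's range; it's byte 1 of D2 A5 = 0xD2.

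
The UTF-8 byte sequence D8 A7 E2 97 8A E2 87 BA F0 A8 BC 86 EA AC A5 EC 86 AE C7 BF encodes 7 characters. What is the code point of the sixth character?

Offset 0: leading byte 0xD8 = 11011000 → 2-byte char #1 = D8 A7.
Offset 2: leading byte 0xE2 = 11100010 → 3-byte char #2 = E2 97 8A.
Offset 5: leading byte 0xE2 = 11100010 → 3-byte char #3 = E2 87 BA.
Offset 8: leading byte 0xF0 = 11110000 → 4-byte char #4 = F0 A8 BC 86.
Offset 12: leading byte 0xEA = 11101010 → 3-byte char #5 = EA AC A5.
Offset 15: leading byte 0xEC = 11101100 → 3-byte char #6 = EC 86 AE.
Leading byte 0xEC = 11101100 matches 1110xxxx → 3-byte sequence.
Byte 1: 0xEC = 11101100, payload 1100 (4 bits).
Byte 2: 0x86 = 10000110 (10xxxxxx ✓), payload 000110.
Byte 3: 0xAE = 10101110 (10xxxxxx ✓), payload 101110.
Concatenate: 1100000110101110 = 0xC1AE (16 bits → U+C1AE).

U+C1AE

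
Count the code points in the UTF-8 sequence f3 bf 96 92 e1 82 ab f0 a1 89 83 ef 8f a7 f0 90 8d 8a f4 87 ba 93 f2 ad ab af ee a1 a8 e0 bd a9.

9

Byte at offset 0: 0xF3 = 11110011 → 4-byte char (#1). Advance 4.
Byte at offset 4: 0xE1 = 11100001 → 3-byte char (#2). Advance 3.
Byte at offset 7: 0xF0 = 11110000 → 4-byte char (#3). Advance 4.
Byte at offset 11: 0xEF = 11101111 → 3-byte char (#4). Advance 3.
Byte at offset 14: 0xF0 = 11110000 → 4-byte char (#5). Advance 4.
Byte at offset 18: 0xF4 = 11110100 → 4-byte char (#6). Advance 4.
Byte at offset 22: 0xF2 = 11110010 → 4-byte char (#7). Advance 4.
Byte at offset 26: 0xEE = 11101110 → 3-byte char (#8). Advance 3.
Byte at offset 29: 0xE0 = 11100000 → 3-byte char (#9). Advance 3.
Reached end at offset 32 after 9 code points.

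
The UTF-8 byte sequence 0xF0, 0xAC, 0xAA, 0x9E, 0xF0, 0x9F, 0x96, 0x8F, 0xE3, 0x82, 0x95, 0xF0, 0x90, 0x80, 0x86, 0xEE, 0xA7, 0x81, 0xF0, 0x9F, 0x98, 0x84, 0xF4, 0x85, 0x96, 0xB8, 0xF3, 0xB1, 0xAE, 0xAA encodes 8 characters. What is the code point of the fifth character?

Offset 0: leading byte 0xF0 = 11110000 → 4-byte char #1 = F0 AC AA 9E.
Offset 4: leading byte 0xF0 = 11110000 → 4-byte char #2 = F0 9F 96 8F.
Offset 8: leading byte 0xE3 = 11100011 → 3-byte char #3 = E3 82 95.
Offset 11: leading byte 0xF0 = 11110000 → 4-byte char #4 = F0 90 80 86.
Offset 15: leading byte 0xEE = 11101110 → 3-byte char #5 = EE A7 81.
Leading byte 0xEE = 11101110 matches 1110xxxx → 3-byte sequence.
Byte 1: 0xEE = 11101110, payload 1110 (4 bits).
Byte 2: 0xA7 = 10100111 (10xxxxxx ✓), payload 100111.
Byte 3: 0x81 = 10000001 (10xxxxxx ✓), payload 000001.
Concatenate: 1110100111000001 = 0xE9C1 (16 bits → U+E9C1).

U+E9C1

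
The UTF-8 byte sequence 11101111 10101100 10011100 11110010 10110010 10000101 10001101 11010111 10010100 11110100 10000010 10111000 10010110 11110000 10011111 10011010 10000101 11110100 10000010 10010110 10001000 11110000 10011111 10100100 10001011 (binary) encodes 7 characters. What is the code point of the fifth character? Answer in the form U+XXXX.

U+1F685

Offset 0: leading byte 0xEF = 11101111 → 3-byte char #1 = EF AC 9C.
Offset 3: leading byte 0xF2 = 11110010 → 4-byte char #2 = F2 B2 85 8D.
Offset 7: leading byte 0xD7 = 11010111 → 2-byte char #3 = D7 94.
Offset 9: leading byte 0xF4 = 11110100 → 4-byte char #4 = F4 82 B8 96.
Offset 13: leading byte 0xF0 = 11110000 → 4-byte char #5 = F0 9F 9A 85.
Leading byte 0xF0 = 11110000 matches 11110xxx → 4-byte sequence.
Byte 1: 0xF0 = 11110000, payload 000 (3 bits).
Byte 2: 0x9F = 10011111 (10xxxxxx ✓), payload 011111.
Byte 3: 0x9A = 10011010 (10xxxxxx ✓), payload 011010.
Byte 4: 0x85 = 10000101 (10xxxxxx ✓), payload 000101.
Concatenate: 000011111011010000101 = 0x1F685 (21 bits → U+1F685).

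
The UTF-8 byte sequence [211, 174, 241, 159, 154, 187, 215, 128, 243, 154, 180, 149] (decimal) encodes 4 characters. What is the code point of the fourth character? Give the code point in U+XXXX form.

Offset 0: leading byte 0xD3 = 11010011 → 2-byte char #1 = D3 AE.
Offset 2: leading byte 0xF1 = 11110001 → 4-byte char #2 = F1 9F 9A BB.
Offset 6: leading byte 0xD7 = 11010111 → 2-byte char #3 = D7 80.
Offset 8: leading byte 0xF3 = 11110011 → 4-byte char #4 = F3 9A B4 95.
Leading byte 0xF3 = 11110011 matches 11110xxx → 4-byte sequence.
Byte 1: 0xF3 = 11110011, payload 011 (3 bits).
Byte 2: 0x9A = 10011010 (10xxxxxx ✓), payload 011010.
Byte 3: 0xB4 = 10110100 (10xxxxxx ✓), payload 110100.
Byte 4: 0x95 = 10010101 (10xxxxxx ✓), payload 010101.
Concatenate: 011011010110100010101 = 0xDAD15 (21 bits → U+DAD15).

U+DAD15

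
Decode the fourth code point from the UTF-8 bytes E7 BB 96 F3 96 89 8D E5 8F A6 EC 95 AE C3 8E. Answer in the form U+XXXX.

Offset 0: leading byte 0xE7 = 11100111 → 3-byte char #1 = E7 BB 96.
Offset 3: leading byte 0xF3 = 11110011 → 4-byte char #2 = F3 96 89 8D.
Offset 7: leading byte 0xE5 = 11100101 → 3-byte char #3 = E5 8F A6.
Offset 10: leading byte 0xEC = 11101100 → 3-byte char #4 = EC 95 AE.
Leading byte 0xEC = 11101100 matches 1110xxxx → 3-byte sequence.
Byte 1: 0xEC = 11101100, payload 1100 (4 bits).
Byte 2: 0x95 = 10010101 (10xxxxxx ✓), payload 010101.
Byte 3: 0xAE = 10101110 (10xxxxxx ✓), payload 101110.
Concatenate: 1100010101101110 = 0xC56E (16 bits → U+C56E).

U+C56E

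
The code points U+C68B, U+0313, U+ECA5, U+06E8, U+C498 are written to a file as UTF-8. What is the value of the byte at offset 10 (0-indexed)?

0xEC

U+C68B → 3-byte form EC 9A 8B at offsets 0–2.
U+0313 → 2-byte form CC 93 at offsets 3–4.
U+ECA5 → 3-byte form EE B2 A5 at offsets 5–7.
U+06E8 → 2-byte form DB A8 at offsets 8–9.
U+C498 → 3-byte form EC 92 98 at offsets 10–12.
Offset 10 falls in char 5's range; it's byte 1 of EC 92 98 = 0xEC.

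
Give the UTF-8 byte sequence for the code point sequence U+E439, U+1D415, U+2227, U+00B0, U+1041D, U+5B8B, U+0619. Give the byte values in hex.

EE 90 B9 F0 9D 90 95 E2 88 A7 C2 B0 F0 90 90 9D E5 AE 8B D8 99

U+E439: 3-byte form → EE 90 B9.
U+1D415: 4-byte form → F0 9D 90 95.
U+2227: 3-byte form → E2 88 A7.
U+00B0: 2-byte form → C2 B0.
U+1041D: 4-byte form → F0 90 90 9D.
U+5B8B: 3-byte form → E5 AE 8B.
U+0619: 2-byte form → D8 99.
Concatenated (21 bytes): EE 90 B9 F0 9D 90 95 E2 88 A7 C2 B0 F0 90 90 9D E5 AE 8B D8 99.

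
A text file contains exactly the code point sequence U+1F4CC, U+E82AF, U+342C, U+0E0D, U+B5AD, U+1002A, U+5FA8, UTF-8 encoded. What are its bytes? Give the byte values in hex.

U+1F4CC: 4-byte form → F0 9F 93 8C.
U+E82AF: 4-byte form → F3 A8 8A AF.
U+342C: 3-byte form → E3 90 AC.
U+0E0D: 3-byte form → E0 B8 8D.
U+B5AD: 3-byte form → EB 96 AD.
U+1002A: 4-byte form → F0 90 80 AA.
U+5FA8: 3-byte form → E5 BE A8.
Concatenated (24 bytes): F0 9F 93 8C F3 A8 8A AF E3 90 AC E0 B8 8D EB 96 AD F0 90 80 AA E5 BE A8.

F0 9F 93 8C F3 A8 8A AF E3 90 AC E0 B8 8D EB 96 AD F0 90 80 AA E5 BE A8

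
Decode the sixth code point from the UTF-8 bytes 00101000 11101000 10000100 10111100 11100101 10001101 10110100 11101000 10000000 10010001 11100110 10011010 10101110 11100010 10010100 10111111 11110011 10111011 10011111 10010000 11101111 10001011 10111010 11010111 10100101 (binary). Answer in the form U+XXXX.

Offset 0: leading byte 0x28 = 00101000 → 1-byte char #1 = 28.
Offset 1: leading byte 0xE8 = 11101000 → 3-byte char #2 = E8 84 BC.
Offset 4: leading byte 0xE5 = 11100101 → 3-byte char #3 = E5 8D B4.
Offset 7: leading byte 0xE8 = 11101000 → 3-byte char #4 = E8 80 91.
Offset 10: leading byte 0xE6 = 11100110 → 3-byte char #5 = E6 9A AE.
Offset 13: leading byte 0xE2 = 11100010 → 3-byte char #6 = E2 94 BF.
Leading byte 0xE2 = 11100010 matches 1110xxxx → 3-byte sequence.
Byte 1: 0xE2 = 11100010, payload 0010 (4 bits).
Byte 2: 0x94 = 10010100 (10xxxxxx ✓), payload 010100.
Byte 3: 0xBF = 10111111 (10xxxxxx ✓), payload 111111.
Concatenate: 0010010100111111 = 0x253F (16 bits → U+253F).

U+253F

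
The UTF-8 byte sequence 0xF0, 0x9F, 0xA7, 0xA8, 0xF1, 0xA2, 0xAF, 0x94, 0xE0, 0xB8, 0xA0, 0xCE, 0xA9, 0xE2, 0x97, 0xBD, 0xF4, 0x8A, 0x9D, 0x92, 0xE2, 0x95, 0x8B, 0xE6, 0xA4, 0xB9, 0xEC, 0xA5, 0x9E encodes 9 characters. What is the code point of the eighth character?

Offset 0: leading byte 0xF0 = 11110000 → 4-byte char #1 = F0 9F A7 A8.
Offset 4: leading byte 0xF1 = 11110001 → 4-byte char #2 = F1 A2 AF 94.
Offset 8: leading byte 0xE0 = 11100000 → 3-byte char #3 = E0 B8 A0.
Offset 11: leading byte 0xCE = 11001110 → 2-byte char #4 = CE A9.
Offset 13: leading byte 0xE2 = 11100010 → 3-byte char #5 = E2 97 BD.
Offset 16: leading byte 0xF4 = 11110100 → 4-byte char #6 = F4 8A 9D 92.
Offset 20: leading byte 0xE2 = 11100010 → 3-byte char #7 = E2 95 8B.
Offset 23: leading byte 0xE6 = 11100110 → 3-byte char #8 = E6 A4 B9.
Leading byte 0xE6 = 11100110 matches 1110xxxx → 3-byte sequence.
Byte 1: 0xE6 = 11100110, payload 0110 (4 bits).
Byte 2: 0xA4 = 10100100 (10xxxxxx ✓), payload 100100.
Byte 3: 0xB9 = 10111001 (10xxxxxx ✓), payload 111001.
Concatenate: 0110100100111001 = 0x6939 (16 bits → U+6939).

U+6939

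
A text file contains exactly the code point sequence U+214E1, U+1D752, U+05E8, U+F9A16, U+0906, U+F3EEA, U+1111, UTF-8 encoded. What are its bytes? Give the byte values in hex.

U+214E1: 4-byte form → F0 A1 93 A1.
U+1D752: 4-byte form → F0 9D 9D 92.
U+05E8: 2-byte form → D7 A8.
U+F9A16: 4-byte form → F3 B9 A8 96.
U+0906: 3-byte form → E0 A4 86.
U+F3EEA: 4-byte form → F3 B3 BB AA.
U+1111: 3-byte form → E1 84 91.
Concatenated (24 bytes): F0 A1 93 A1 F0 9D 9D 92 D7 A8 F3 B9 A8 96 E0 A4 86 F3 B3 BB AA E1 84 91.

F0 A1 93 A1 F0 9D 9D 92 D7 A8 F3 B9 A8 96 E0 A4 86 F3 B3 BB AA E1 84 91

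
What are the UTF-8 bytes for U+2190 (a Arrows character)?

E2 86 90

U+2190 = 0x2190 = 8592 decimal. In range U+0800–U+FFFF → 3-byte form: 1110xxxx 10xxxxxx 10xxxxxx.
Binary (16 bits): 0010000110010000.
Split 4+6+6: 0010 | 000110 | 010000.
Byte 1: 11100010 = 0xE2.
Byte 2: 10000110 = 0x86.
Byte 3: 10010000 = 0x90.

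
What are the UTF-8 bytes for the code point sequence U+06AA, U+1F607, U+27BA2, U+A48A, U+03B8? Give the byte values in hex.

U+06AA: 2-byte form → DA AA.
U+1F607: 4-byte form → F0 9F 98 87.
U+27BA2: 4-byte form → F0 A7 AE A2.
U+A48A: 3-byte form → EA 92 8A.
U+03B8: 2-byte form → CE B8.
Concatenated (15 bytes): DA AA F0 9F 98 87 F0 A7 AE A2 EA 92 8A CE B8.

DA AA F0 9F 98 87 F0 A7 AE A2 EA 92 8A CE B8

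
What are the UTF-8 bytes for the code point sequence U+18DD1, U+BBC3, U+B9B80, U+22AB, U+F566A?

F0 98 B7 91 EB AF 83 F2 B9 AE 80 E2 8A AB F3 B5 99 AA

U+18DD1: 4-byte form → F0 98 B7 91.
U+BBC3: 3-byte form → EB AF 83.
U+B9B80: 4-byte form → F2 B9 AE 80.
U+22AB: 3-byte form → E2 8A AB.
U+F566A: 4-byte form → F3 B5 99 AA.
Concatenated (18 bytes): F0 98 B7 91 EB AF 83 F2 B9 AE 80 E2 8A AB F3 B5 99 AA.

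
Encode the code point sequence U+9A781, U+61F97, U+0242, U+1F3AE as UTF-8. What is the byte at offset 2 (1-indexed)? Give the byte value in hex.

0x9A

1-indexed offset 2 is 0-indexed offset 1.
U+9A781 → 4-byte form F2 9A 9E 81 at offsets 0–3.
Offset 1 falls in char 1's range; it's byte 2 of F2 9A 9E 81 = 0x9A.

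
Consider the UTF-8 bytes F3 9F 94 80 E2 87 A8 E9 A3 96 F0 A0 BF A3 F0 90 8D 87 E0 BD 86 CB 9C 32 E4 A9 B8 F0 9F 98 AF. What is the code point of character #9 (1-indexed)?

U+4A78

Offset 0: leading byte 0xF3 = 11110011 → 4-byte char #1 = F3 9F 94 80.
Offset 4: leading byte 0xE2 = 11100010 → 3-byte char #2 = E2 87 A8.
Offset 7: leading byte 0xE9 = 11101001 → 3-byte char #3 = E9 A3 96.
Offset 10: leading byte 0xF0 = 11110000 → 4-byte char #4 = F0 A0 BF A3.
Offset 14: leading byte 0xF0 = 11110000 → 4-byte char #5 = F0 90 8D 87.
Offset 18: leading byte 0xE0 = 11100000 → 3-byte char #6 = E0 BD 86.
Offset 21: leading byte 0xCB = 11001011 → 2-byte char #7 = CB 9C.
Offset 23: leading byte 0x32 = 00110010 → 1-byte char #8 = 32.
Offset 24: leading byte 0xE4 = 11100100 → 3-byte char #9 = E4 A9 B8.
Leading byte 0xE4 = 11100100 matches 1110xxxx → 3-byte sequence.
Byte 1: 0xE4 = 11100100, payload 0100 (4 bits).
Byte 2: 0xA9 = 10101001 (10xxxxxx ✓), payload 101001.
Byte 3: 0xB8 = 10111000 (10xxxxxx ✓), payload 111000.
Concatenate: 0100101001111000 = 0x4A78 (16 bits → U+4A78).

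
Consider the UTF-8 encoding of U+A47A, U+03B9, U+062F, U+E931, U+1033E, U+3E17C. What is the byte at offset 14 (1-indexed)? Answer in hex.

1-indexed offset 14 is 0-indexed offset 13.
U+A47A → 3-byte form EA 91 BA at offsets 0–2.
U+03B9 → 2-byte form CE B9 at offsets 3–4.
U+062F → 2-byte form D8 AF at offsets 5–6.
U+E931 → 3-byte form EE A4 B1 at offsets 7–9.
U+1033E → 4-byte form F0 90 8C BE at offsets 10–13.
Offset 13 falls in char 5's range; it's byte 4 of F0 90 8C BE = 0xBE.

0xBE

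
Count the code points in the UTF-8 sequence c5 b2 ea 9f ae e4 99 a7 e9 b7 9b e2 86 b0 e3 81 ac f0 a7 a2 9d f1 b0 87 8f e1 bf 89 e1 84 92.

10

Byte at offset 0: 0xC5 = 11000101 → 2-byte char (#1). Advance 2.
Byte at offset 2: 0xEA = 11101010 → 3-byte char (#2). Advance 3.
Byte at offset 5: 0xE4 = 11100100 → 3-byte char (#3). Advance 3.
Byte at offset 8: 0xE9 = 11101001 → 3-byte char (#4). Advance 3.
Byte at offset 11: 0xE2 = 11100010 → 3-byte char (#5). Advance 3.
Byte at offset 14: 0xE3 = 11100011 → 3-byte char (#6). Advance 3.
Byte at offset 17: 0xF0 = 11110000 → 4-byte char (#7). Advance 4.
Byte at offset 21: 0xF1 = 11110001 → 4-byte char (#8). Advance 4.
Byte at offset 25: 0xE1 = 11100001 → 3-byte char (#9). Advance 3.
Byte at offset 28: 0xE1 = 11100001 → 3-byte char (#10). Advance 3.
Reached end at offset 31 after 10 code points.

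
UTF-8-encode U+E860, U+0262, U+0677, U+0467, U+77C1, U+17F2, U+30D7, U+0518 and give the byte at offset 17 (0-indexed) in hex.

0x97

U+E860 → 3-byte form EE A1 A0 at offsets 0–2.
U+0262 → 2-byte form C9 A2 at offsets 3–4.
U+0677 → 2-byte form D9 B7 at offsets 5–6.
U+0467 → 2-byte form D1 A7 at offsets 7–8.
U+77C1 → 3-byte form E7 9F 81 at offsets 9–11.
U+17F2 → 3-byte form E1 9F B2 at offsets 12–14.
U+30D7 → 3-byte form E3 83 97 at offsets 15–17.
Offset 17 falls in char 7's range; it's byte 3 of E3 83 97 = 0x97.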